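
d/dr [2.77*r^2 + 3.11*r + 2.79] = 5.54*r + 3.11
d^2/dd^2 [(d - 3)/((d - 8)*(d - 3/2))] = 4*(4*d^3 - 36*d^2 + 198*d - 483)/(8*d^6 - 228*d^5 + 2454*d^4 - 12331*d^3 + 29448*d^2 - 32832*d + 13824)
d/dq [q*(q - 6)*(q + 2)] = 3*q^2 - 8*q - 12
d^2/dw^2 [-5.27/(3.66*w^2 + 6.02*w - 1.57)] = (141.189624*w^2 + 232.229928*w - 5.27*(7.32*w + 6.02)*(14.64*w + 12.04) - 60.564948)/(3.66*w^2 + 6.02*w - 1.57)^3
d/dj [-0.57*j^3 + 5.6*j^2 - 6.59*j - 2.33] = -1.71*j^2 + 11.2*j - 6.59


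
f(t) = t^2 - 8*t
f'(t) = 2*t - 8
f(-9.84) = 175.55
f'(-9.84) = -27.68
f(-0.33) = 2.75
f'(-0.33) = -8.66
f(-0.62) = 5.34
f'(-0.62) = -9.24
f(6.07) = -11.72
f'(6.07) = 4.14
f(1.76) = -10.98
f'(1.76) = -4.48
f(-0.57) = 4.88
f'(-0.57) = -9.14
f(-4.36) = 53.89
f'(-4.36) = -16.72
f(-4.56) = 57.27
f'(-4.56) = -17.12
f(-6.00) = 84.00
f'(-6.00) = -20.00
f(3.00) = -15.00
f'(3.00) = -2.00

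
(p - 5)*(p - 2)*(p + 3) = p^3 - 4*p^2 - 11*p + 30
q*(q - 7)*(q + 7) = q^3 - 49*q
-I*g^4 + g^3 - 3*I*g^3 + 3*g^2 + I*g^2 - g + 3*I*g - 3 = (g - 1)*(g + 1)*(g + 3)*(-I*g + 1)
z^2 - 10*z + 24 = (z - 6)*(z - 4)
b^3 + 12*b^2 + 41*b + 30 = (b + 1)*(b + 5)*(b + 6)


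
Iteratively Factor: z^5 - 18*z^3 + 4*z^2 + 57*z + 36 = (z + 1)*(z^4 - z^3 - 17*z^2 + 21*z + 36) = (z + 1)^2*(z^3 - 2*z^2 - 15*z + 36) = (z - 3)*(z + 1)^2*(z^2 + z - 12) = (z - 3)*(z + 1)^2*(z + 4)*(z - 3)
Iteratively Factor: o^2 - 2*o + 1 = (o - 1)*(o - 1)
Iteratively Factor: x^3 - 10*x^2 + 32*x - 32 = (x - 4)*(x^2 - 6*x + 8) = (x - 4)*(x - 2)*(x - 4)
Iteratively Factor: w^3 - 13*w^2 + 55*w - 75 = (w - 5)*(w^2 - 8*w + 15) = (w - 5)*(w - 3)*(w - 5)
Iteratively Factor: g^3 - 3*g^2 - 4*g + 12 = (g - 3)*(g^2 - 4) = (g - 3)*(g - 2)*(g + 2)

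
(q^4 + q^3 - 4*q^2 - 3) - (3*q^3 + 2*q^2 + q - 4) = q^4 - 2*q^3 - 6*q^2 - q + 1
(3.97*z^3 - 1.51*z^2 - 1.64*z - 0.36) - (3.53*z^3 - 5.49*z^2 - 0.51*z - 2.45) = 0.44*z^3 + 3.98*z^2 - 1.13*z + 2.09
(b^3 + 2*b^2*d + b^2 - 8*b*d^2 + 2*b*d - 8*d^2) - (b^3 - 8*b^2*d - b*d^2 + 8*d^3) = 10*b^2*d + b^2 - 7*b*d^2 + 2*b*d - 8*d^3 - 8*d^2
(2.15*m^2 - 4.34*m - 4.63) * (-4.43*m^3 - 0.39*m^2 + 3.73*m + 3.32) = -9.5245*m^5 + 18.3877*m^4 + 30.223*m^3 - 7.2445*m^2 - 31.6787*m - 15.3716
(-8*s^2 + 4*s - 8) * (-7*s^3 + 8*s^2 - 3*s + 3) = 56*s^5 - 92*s^4 + 112*s^3 - 100*s^2 + 36*s - 24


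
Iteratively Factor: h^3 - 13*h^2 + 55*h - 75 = (h - 5)*(h^2 - 8*h + 15) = (h - 5)^2*(h - 3)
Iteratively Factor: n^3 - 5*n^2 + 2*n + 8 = (n - 4)*(n^2 - n - 2) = (n - 4)*(n + 1)*(n - 2)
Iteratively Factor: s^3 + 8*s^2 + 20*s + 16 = (s + 4)*(s^2 + 4*s + 4) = (s + 2)*(s + 4)*(s + 2)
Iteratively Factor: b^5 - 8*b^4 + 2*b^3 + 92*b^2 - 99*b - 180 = (b + 3)*(b^4 - 11*b^3 + 35*b^2 - 13*b - 60) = (b - 3)*(b + 3)*(b^3 - 8*b^2 + 11*b + 20) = (b - 3)*(b + 1)*(b + 3)*(b^2 - 9*b + 20) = (b - 4)*(b - 3)*(b + 1)*(b + 3)*(b - 5)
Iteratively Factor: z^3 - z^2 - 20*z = (z + 4)*(z^2 - 5*z) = (z - 5)*(z + 4)*(z)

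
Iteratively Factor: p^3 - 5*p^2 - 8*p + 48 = (p - 4)*(p^2 - p - 12) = (p - 4)*(p + 3)*(p - 4)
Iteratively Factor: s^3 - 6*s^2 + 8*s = (s - 2)*(s^2 - 4*s) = s*(s - 2)*(s - 4)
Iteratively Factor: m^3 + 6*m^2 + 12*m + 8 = (m + 2)*(m^2 + 4*m + 4) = (m + 2)^2*(m + 2)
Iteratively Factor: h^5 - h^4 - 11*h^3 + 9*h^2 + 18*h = (h + 3)*(h^4 - 4*h^3 + h^2 + 6*h) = h*(h + 3)*(h^3 - 4*h^2 + h + 6) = h*(h - 3)*(h + 3)*(h^2 - h - 2) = h*(h - 3)*(h - 2)*(h + 3)*(h + 1)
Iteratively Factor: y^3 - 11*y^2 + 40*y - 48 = (y - 4)*(y^2 - 7*y + 12) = (y - 4)^2*(y - 3)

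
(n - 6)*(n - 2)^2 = n^3 - 10*n^2 + 28*n - 24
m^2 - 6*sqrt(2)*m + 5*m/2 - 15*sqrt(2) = (m + 5/2)*(m - 6*sqrt(2))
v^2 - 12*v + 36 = (v - 6)^2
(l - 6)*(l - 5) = l^2 - 11*l + 30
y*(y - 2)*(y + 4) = y^3 + 2*y^2 - 8*y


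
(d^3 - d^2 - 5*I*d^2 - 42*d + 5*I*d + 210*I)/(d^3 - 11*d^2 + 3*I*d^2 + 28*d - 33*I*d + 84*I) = (d^2 + d*(6 - 5*I) - 30*I)/(d^2 + d*(-4 + 3*I) - 12*I)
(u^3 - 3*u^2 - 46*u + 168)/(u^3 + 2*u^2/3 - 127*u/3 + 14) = 3*(u - 4)/(3*u - 1)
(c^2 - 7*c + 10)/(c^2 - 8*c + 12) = (c - 5)/(c - 6)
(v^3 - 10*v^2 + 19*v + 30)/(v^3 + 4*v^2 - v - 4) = (v^2 - 11*v + 30)/(v^2 + 3*v - 4)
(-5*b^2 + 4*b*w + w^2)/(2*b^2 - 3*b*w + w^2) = (5*b + w)/(-2*b + w)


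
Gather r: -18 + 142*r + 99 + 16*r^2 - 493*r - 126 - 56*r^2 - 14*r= -40*r^2 - 365*r - 45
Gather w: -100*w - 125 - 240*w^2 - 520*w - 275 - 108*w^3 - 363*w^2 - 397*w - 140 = -108*w^3 - 603*w^2 - 1017*w - 540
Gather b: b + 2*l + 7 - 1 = b + 2*l + 6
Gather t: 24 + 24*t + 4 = 24*t + 28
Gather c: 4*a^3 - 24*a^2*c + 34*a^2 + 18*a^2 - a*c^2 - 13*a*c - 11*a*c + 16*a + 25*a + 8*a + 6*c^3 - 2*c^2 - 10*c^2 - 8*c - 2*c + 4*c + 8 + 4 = 4*a^3 + 52*a^2 + 49*a + 6*c^3 + c^2*(-a - 12) + c*(-24*a^2 - 24*a - 6) + 12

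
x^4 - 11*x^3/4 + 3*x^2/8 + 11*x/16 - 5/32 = (x - 5/2)*(x - 1/2)*(x - 1/4)*(x + 1/2)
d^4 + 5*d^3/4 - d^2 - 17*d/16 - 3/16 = (d - 1)*(d + 1/4)*(d + 1/2)*(d + 3/2)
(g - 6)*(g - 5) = g^2 - 11*g + 30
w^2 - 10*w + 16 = (w - 8)*(w - 2)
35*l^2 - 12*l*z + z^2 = (-7*l + z)*(-5*l + z)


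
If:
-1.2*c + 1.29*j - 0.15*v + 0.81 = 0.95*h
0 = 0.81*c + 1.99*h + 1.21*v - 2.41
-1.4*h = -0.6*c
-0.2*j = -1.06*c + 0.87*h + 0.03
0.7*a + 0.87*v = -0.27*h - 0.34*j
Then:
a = -2.39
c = -0.10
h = -0.04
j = -0.51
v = 2.14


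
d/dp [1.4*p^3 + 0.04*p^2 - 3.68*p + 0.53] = 4.2*p^2 + 0.08*p - 3.68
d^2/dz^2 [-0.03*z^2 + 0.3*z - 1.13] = -0.0600000000000000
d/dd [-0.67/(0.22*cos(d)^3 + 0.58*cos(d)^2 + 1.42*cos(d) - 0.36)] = (0.4422*sin(d)^2 - 0.7772*cos(d) - 1.3936)*sin(d)/(0.22*cos(d)^3 + 0.58*cos(d)^2 + 1.42*cos(d) - 0.36)^2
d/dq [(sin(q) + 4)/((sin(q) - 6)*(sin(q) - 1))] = (-8*sin(q) + cos(q)^2 + 33)*cos(q)/((sin(q) - 6)^2*(sin(q) - 1)^2)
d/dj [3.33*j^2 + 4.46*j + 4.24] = 6.66*j + 4.46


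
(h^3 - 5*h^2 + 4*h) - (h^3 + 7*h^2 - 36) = -12*h^2 + 4*h + 36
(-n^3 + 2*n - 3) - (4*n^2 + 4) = -n^3 - 4*n^2 + 2*n - 7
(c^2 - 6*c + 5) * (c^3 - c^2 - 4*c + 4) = c^5 - 7*c^4 + 7*c^3 + 23*c^2 - 44*c + 20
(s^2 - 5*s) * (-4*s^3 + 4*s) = -4*s^5 + 20*s^4 + 4*s^3 - 20*s^2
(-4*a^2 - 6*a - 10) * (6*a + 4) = -24*a^3 - 52*a^2 - 84*a - 40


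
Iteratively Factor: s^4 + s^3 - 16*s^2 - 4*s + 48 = (s + 4)*(s^3 - 3*s^2 - 4*s + 12) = (s - 2)*(s + 4)*(s^2 - s - 6) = (s - 3)*(s - 2)*(s + 4)*(s + 2)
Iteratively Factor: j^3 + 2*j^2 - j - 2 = (j - 1)*(j^2 + 3*j + 2) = (j - 1)*(j + 2)*(j + 1)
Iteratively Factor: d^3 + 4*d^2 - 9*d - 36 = (d + 4)*(d^2 - 9) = (d - 3)*(d + 4)*(d + 3)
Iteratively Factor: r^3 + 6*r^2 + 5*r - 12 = (r + 4)*(r^2 + 2*r - 3) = (r - 1)*(r + 4)*(r + 3)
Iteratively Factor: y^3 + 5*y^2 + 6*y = (y)*(y^2 + 5*y + 6) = y*(y + 3)*(y + 2)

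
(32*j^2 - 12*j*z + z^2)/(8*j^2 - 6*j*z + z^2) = (-8*j + z)/(-2*j + z)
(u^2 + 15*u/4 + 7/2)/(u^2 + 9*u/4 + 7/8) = 2*(u + 2)/(2*u + 1)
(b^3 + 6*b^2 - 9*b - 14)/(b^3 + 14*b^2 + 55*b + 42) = (b - 2)/(b + 6)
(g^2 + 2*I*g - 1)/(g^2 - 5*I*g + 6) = (g + I)/(g - 6*I)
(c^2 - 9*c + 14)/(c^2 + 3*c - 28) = (c^2 - 9*c + 14)/(c^2 + 3*c - 28)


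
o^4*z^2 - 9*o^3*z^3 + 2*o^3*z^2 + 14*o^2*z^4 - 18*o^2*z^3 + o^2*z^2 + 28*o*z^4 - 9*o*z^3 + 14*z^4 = (o - 7*z)*(o - 2*z)*(o*z + z)^2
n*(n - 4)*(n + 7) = n^3 + 3*n^2 - 28*n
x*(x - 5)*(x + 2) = x^3 - 3*x^2 - 10*x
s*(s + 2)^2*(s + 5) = s^4 + 9*s^3 + 24*s^2 + 20*s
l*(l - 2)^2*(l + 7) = l^4 + 3*l^3 - 24*l^2 + 28*l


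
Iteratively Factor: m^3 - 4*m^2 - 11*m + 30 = (m - 2)*(m^2 - 2*m - 15) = (m - 5)*(m - 2)*(m + 3)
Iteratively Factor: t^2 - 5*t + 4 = (t - 4)*(t - 1)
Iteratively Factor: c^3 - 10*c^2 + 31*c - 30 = (c - 3)*(c^2 - 7*c + 10) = (c - 5)*(c - 3)*(c - 2)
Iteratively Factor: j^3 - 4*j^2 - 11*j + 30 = (j + 3)*(j^2 - 7*j + 10) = (j - 2)*(j + 3)*(j - 5)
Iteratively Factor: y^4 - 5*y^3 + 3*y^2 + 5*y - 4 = (y - 1)*(y^3 - 4*y^2 - y + 4) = (y - 4)*(y - 1)*(y^2 - 1) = (y - 4)*(y - 1)^2*(y + 1)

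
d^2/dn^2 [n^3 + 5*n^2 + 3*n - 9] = 6*n + 10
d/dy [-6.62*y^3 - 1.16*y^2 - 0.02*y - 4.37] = -19.86*y^2 - 2.32*y - 0.02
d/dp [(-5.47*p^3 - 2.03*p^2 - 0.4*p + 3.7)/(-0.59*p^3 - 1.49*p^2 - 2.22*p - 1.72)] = (6.9526*p^4 + 23.8148*p^3 + 38.6848*p^2 + 18.0092*p + 8.902)/(0.3481*p^6 + 1.7582*p^5 + 4.8397*p^4 + 8.6452*p^3 + 10.054*p^2 + 7.6368*p + 2.9584)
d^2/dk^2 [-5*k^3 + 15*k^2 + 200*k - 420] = 30 - 30*k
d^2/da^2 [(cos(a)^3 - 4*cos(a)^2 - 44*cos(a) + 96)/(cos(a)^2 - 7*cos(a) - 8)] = -(sin(a)^4 + 10*sin(a)^2 + 73*cos(a)/4 + 3*cos(3*a)/4 + 19)/(cos(a) + 1)^3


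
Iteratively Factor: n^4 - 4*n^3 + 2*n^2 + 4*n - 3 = (n - 1)*(n^3 - 3*n^2 - n + 3) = (n - 3)*(n - 1)*(n^2 - 1) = (n - 3)*(n - 1)*(n + 1)*(n - 1)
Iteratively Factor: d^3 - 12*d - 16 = (d + 2)*(d^2 - 2*d - 8) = (d + 2)^2*(d - 4)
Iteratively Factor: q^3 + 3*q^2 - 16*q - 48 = (q + 3)*(q^2 - 16) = (q + 3)*(q + 4)*(q - 4)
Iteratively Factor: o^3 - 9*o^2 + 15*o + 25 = (o - 5)*(o^2 - 4*o - 5) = (o - 5)^2*(o + 1)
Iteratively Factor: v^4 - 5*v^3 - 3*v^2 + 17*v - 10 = (v - 5)*(v^3 - 3*v + 2) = (v - 5)*(v - 1)*(v^2 + v - 2) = (v - 5)*(v - 1)^2*(v + 2)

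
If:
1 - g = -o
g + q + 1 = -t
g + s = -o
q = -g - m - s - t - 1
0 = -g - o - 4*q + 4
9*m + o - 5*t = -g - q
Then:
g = -5/44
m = -27/22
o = -49/44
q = 115/88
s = 27/22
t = -193/88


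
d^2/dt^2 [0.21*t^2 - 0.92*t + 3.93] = 0.420000000000000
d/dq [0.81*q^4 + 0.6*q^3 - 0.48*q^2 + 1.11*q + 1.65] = 3.24*q^3 + 1.8*q^2 - 0.96*q + 1.11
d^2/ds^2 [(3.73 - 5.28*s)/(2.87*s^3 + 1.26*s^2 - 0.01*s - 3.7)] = (-260.944992*s^5 + 254.122428*s^4 + 198.746688*s^3 - 637.931658*s^2 + 89.679072*s + 35.169986)/(23.639903*s^9 + 31.135482*s^8 + 13.422129*s^7 - 89.646186*s^6 - 80.326407*s^5 - 16.984842*s^4 + 118.150619*s^3 + 51.74709*s^2 - 0.4107*s - 50.653)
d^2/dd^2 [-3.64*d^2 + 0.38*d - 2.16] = -7.28000000000000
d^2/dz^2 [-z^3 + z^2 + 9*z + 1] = 2 - 6*z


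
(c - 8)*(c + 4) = c^2 - 4*c - 32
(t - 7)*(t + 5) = t^2 - 2*t - 35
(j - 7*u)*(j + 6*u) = j^2 - j*u - 42*u^2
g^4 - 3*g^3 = g^3*(g - 3)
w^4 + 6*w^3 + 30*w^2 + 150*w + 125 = (w + 1)*(w + 5)*(w - 5*I)*(w + 5*I)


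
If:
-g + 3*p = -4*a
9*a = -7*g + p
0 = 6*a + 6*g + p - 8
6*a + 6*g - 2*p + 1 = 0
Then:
No Solution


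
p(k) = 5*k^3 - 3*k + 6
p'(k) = 15*k^2 - 3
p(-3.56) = -208.91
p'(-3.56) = 187.10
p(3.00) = 132.00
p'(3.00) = 132.00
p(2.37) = 65.45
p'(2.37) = 81.25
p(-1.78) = -16.86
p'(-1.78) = 44.53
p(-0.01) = 6.03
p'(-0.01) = -3.00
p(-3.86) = -269.98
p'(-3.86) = 220.49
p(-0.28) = 6.73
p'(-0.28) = -1.82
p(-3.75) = -246.42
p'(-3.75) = 207.94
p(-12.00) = -8598.00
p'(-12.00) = 2157.00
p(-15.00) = -16824.00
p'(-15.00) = 3372.00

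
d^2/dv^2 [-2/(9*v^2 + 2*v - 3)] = 4*(81*v^2 + 18*v - 4*(9*v + 1)^2 - 27)/(9*v^2 + 2*v - 3)^3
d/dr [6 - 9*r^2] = -18*r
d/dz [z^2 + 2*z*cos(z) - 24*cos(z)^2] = -2*z*sin(z) + 2*z + 24*sin(2*z) + 2*cos(z)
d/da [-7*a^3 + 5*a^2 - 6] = a*(10 - 21*a)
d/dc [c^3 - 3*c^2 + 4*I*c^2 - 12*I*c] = 3*c^2 + c*(-6 + 8*I) - 12*I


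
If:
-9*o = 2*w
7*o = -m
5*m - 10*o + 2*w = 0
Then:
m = 0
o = 0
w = 0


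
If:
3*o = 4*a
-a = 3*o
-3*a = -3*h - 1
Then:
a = 0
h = -1/3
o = 0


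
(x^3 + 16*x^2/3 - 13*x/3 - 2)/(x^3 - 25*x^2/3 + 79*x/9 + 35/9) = 3*(x^2 + 5*x - 6)/(3*x^2 - 26*x + 35)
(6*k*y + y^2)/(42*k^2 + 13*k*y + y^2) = y/(7*k + y)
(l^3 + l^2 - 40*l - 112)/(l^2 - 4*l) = (l^3 + l^2 - 40*l - 112)/(l*(l - 4))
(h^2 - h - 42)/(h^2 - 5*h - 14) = (h + 6)/(h + 2)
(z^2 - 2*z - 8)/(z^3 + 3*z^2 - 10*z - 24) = (z - 4)/(z^2 + z - 12)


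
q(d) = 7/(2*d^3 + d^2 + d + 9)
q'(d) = 7*(-6*d^2 - 2*d - 1)/(2*d^3 + d^2 + d + 9)^2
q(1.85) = 0.26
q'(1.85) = -0.24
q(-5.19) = -0.03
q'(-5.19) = -0.02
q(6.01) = 0.01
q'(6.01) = -0.01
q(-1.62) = 4.66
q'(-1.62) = -41.94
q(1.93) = 0.24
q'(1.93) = -0.23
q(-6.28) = -0.02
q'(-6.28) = -0.01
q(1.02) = 0.53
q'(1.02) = -0.37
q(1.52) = 0.35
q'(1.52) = -0.32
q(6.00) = 0.01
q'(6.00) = -0.00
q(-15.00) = 0.00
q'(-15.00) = 0.00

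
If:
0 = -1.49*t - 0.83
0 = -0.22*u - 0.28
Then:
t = -0.56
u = -1.27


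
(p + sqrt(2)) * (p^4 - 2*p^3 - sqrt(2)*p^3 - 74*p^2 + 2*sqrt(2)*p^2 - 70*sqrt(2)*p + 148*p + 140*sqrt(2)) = p^5 - 2*p^4 - 76*p^3 - 144*sqrt(2)*p^2 + 152*p^2 - 140*p + 288*sqrt(2)*p + 280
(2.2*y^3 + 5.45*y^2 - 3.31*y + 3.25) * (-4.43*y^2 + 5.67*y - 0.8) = -9.746*y^5 - 11.6695*y^4 + 43.8048*y^3 - 37.5252*y^2 + 21.0755*y - 2.6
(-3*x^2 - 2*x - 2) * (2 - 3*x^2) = 9*x^4 + 6*x^3 - 4*x - 4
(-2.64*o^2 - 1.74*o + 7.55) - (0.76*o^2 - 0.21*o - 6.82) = -3.4*o^2 - 1.53*o + 14.37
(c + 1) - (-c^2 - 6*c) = c^2 + 7*c + 1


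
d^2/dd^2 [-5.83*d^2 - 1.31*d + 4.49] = -11.6600000000000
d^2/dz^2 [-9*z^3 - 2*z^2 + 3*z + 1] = -54*z - 4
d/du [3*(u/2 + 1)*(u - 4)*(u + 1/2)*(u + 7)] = 6*u^3 + 99*u^2/4 - 117*u/2 - 201/2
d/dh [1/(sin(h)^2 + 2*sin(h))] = -2*(sin(h) + 1)*cos(h)/((sin(h) + 2)^2*sin(h)^2)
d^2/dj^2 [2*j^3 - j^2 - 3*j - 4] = 12*j - 2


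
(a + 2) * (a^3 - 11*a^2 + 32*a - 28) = a^4 - 9*a^3 + 10*a^2 + 36*a - 56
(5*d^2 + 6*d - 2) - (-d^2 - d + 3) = 6*d^2 + 7*d - 5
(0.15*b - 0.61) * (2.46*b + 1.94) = 0.369*b^2 - 1.2096*b - 1.1834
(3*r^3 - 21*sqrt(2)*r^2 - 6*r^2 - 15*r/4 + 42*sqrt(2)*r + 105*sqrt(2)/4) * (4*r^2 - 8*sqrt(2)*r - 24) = 12*r^5 - 108*sqrt(2)*r^4 - 24*r^4 + 249*r^3 + 216*sqrt(2)*r^3 - 528*r^2 + 639*sqrt(2)*r^2 - 1008*sqrt(2)*r - 330*r - 630*sqrt(2)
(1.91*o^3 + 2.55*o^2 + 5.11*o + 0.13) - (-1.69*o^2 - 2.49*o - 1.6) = 1.91*o^3 + 4.24*o^2 + 7.6*o + 1.73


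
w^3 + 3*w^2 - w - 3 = (w - 1)*(w + 1)*(w + 3)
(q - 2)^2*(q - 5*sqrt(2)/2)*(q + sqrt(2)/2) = q^4 - 4*q^3 - 2*sqrt(2)*q^3 + 3*q^2/2 + 8*sqrt(2)*q^2 - 8*sqrt(2)*q + 10*q - 10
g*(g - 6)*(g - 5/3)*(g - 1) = g^4 - 26*g^3/3 + 53*g^2/3 - 10*g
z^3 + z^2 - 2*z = z*(z - 1)*(z + 2)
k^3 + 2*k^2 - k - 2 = (k - 1)*(k + 1)*(k + 2)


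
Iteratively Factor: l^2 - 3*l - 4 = (l - 4)*(l + 1)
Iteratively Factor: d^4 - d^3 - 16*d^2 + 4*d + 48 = (d + 2)*(d^3 - 3*d^2 - 10*d + 24) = (d - 2)*(d + 2)*(d^2 - d - 12) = (d - 4)*(d - 2)*(d + 2)*(d + 3)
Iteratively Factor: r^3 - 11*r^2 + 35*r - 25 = (r - 1)*(r^2 - 10*r + 25) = (r - 5)*(r - 1)*(r - 5)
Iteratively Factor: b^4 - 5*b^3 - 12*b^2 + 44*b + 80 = (b - 4)*(b^3 - b^2 - 16*b - 20) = (b - 5)*(b - 4)*(b^2 + 4*b + 4) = (b - 5)*(b - 4)*(b + 2)*(b + 2)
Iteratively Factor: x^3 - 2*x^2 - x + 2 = (x - 1)*(x^2 - x - 2) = (x - 1)*(x + 1)*(x - 2)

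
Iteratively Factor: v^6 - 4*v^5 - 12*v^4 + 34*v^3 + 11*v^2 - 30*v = (v + 3)*(v^5 - 7*v^4 + 9*v^3 + 7*v^2 - 10*v) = (v + 1)*(v + 3)*(v^4 - 8*v^3 + 17*v^2 - 10*v) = (v - 2)*(v + 1)*(v + 3)*(v^3 - 6*v^2 + 5*v) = v*(v - 2)*(v + 1)*(v + 3)*(v^2 - 6*v + 5) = v*(v - 2)*(v - 1)*(v + 1)*(v + 3)*(v - 5)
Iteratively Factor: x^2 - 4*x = (x)*(x - 4)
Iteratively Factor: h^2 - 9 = (h - 3)*(h + 3)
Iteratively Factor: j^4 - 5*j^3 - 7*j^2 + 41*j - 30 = (j + 3)*(j^3 - 8*j^2 + 17*j - 10) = (j - 5)*(j + 3)*(j^2 - 3*j + 2) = (j - 5)*(j - 2)*(j + 3)*(j - 1)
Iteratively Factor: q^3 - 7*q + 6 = (q + 3)*(q^2 - 3*q + 2) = (q - 1)*(q + 3)*(q - 2)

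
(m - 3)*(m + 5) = m^2 + 2*m - 15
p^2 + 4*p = p*(p + 4)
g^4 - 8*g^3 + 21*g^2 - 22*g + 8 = (g - 4)*(g - 2)*(g - 1)^2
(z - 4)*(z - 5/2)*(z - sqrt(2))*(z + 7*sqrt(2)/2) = z^4 - 13*z^3/2 + 5*sqrt(2)*z^3/2 - 65*sqrt(2)*z^2/4 + 3*z^2 + 25*sqrt(2)*z + 91*z/2 - 70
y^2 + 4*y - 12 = (y - 2)*(y + 6)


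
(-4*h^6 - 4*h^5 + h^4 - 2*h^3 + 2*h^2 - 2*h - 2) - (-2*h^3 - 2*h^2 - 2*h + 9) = -4*h^6 - 4*h^5 + h^4 + 4*h^2 - 11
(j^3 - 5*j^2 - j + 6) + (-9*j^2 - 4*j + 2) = j^3 - 14*j^2 - 5*j + 8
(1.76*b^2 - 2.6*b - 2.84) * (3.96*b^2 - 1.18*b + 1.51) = 6.9696*b^4 - 12.3728*b^3 - 5.5208*b^2 - 0.574800000000001*b - 4.2884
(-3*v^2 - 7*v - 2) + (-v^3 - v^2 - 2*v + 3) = -v^3 - 4*v^2 - 9*v + 1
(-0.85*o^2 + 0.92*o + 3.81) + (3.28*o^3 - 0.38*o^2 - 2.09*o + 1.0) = 3.28*o^3 - 1.23*o^2 - 1.17*o + 4.81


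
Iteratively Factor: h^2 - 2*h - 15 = (h + 3)*(h - 5)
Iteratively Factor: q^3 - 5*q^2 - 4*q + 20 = (q - 5)*(q^2 - 4) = (q - 5)*(q + 2)*(q - 2)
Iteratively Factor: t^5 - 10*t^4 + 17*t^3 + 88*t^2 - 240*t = (t)*(t^4 - 10*t^3 + 17*t^2 + 88*t - 240) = t*(t - 4)*(t^3 - 6*t^2 - 7*t + 60) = t*(t - 4)^2*(t^2 - 2*t - 15) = t*(t - 5)*(t - 4)^2*(t + 3)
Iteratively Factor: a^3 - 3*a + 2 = (a - 1)*(a^2 + a - 2) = (a - 1)^2*(a + 2)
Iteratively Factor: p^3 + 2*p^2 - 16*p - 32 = (p - 4)*(p^2 + 6*p + 8) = (p - 4)*(p + 2)*(p + 4)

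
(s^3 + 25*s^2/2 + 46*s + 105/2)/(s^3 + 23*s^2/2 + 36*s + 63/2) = (2*s + 5)/(2*s + 3)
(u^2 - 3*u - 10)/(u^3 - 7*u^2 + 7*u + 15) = (u + 2)/(u^2 - 2*u - 3)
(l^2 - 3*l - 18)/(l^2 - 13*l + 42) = (l + 3)/(l - 7)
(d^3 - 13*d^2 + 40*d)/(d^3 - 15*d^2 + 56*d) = (d - 5)/(d - 7)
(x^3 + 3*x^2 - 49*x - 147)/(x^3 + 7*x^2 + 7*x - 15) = (x^2 - 49)/(x^2 + 4*x - 5)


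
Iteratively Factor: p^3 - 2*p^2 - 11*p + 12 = (p - 4)*(p^2 + 2*p - 3) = (p - 4)*(p + 3)*(p - 1)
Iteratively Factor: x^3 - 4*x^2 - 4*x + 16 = (x + 2)*(x^2 - 6*x + 8) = (x - 4)*(x + 2)*(x - 2)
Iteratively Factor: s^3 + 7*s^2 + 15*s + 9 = (s + 3)*(s^2 + 4*s + 3) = (s + 3)^2*(s + 1)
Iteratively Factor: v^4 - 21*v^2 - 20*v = (v + 4)*(v^3 - 4*v^2 - 5*v) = (v + 1)*(v + 4)*(v^2 - 5*v) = (v - 5)*(v + 1)*(v + 4)*(v)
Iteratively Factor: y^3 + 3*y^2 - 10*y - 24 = (y + 2)*(y^2 + y - 12) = (y + 2)*(y + 4)*(y - 3)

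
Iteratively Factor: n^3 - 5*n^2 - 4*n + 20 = (n - 5)*(n^2 - 4) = (n - 5)*(n - 2)*(n + 2)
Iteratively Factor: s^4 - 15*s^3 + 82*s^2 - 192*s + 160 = (s - 4)*(s^3 - 11*s^2 + 38*s - 40) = (s - 4)^2*(s^2 - 7*s + 10) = (s - 4)^2*(s - 2)*(s - 5)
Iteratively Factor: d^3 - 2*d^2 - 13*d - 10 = (d - 5)*(d^2 + 3*d + 2) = (d - 5)*(d + 2)*(d + 1)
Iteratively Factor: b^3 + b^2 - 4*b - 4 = (b + 2)*(b^2 - b - 2) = (b + 1)*(b + 2)*(b - 2)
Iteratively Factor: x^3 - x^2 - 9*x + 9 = (x - 1)*(x^2 - 9) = (x - 3)*(x - 1)*(x + 3)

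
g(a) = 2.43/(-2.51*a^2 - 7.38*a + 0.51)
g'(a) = 2.43*(5.02*a + 7.38)/(-2.51*a^2 - 7.38*a + 0.51)^2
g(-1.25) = 0.42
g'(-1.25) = 0.08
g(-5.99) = -0.05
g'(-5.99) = -0.03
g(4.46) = -0.03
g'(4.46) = 0.01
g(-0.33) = 0.91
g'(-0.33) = 1.95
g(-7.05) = -0.03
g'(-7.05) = -0.01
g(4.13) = -0.03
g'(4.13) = 0.01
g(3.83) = -0.04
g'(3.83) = 0.02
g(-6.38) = -0.04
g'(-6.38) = -0.02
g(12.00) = -0.01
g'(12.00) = 0.00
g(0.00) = 4.76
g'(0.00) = 68.95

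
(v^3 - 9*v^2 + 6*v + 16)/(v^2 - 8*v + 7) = (v^3 - 9*v^2 + 6*v + 16)/(v^2 - 8*v + 7)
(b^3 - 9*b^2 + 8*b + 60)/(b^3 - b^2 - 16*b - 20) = (b - 6)/(b + 2)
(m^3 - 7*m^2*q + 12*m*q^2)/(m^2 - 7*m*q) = (m^2 - 7*m*q + 12*q^2)/(m - 7*q)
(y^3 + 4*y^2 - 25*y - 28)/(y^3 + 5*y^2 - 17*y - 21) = (y - 4)/(y - 3)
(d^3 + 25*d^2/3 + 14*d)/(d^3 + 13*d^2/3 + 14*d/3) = (d + 6)/(d + 2)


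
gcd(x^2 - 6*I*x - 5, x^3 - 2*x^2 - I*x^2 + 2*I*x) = x - I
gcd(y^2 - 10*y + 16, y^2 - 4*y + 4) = y - 2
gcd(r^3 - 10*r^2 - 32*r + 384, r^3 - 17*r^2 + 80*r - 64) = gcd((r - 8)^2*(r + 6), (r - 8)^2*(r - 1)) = r^2 - 16*r + 64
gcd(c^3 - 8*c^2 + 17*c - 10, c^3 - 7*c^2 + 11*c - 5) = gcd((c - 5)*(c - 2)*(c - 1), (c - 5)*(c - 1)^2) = c^2 - 6*c + 5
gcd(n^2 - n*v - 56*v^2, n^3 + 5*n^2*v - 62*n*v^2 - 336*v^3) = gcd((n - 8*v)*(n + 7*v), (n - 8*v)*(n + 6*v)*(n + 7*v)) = -n^2 + n*v + 56*v^2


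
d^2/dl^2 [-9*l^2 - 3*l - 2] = -18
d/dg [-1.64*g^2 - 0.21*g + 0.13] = -3.28*g - 0.21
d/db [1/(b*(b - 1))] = (1 - 2*b)/(b^2*(b^2 - 2*b + 1))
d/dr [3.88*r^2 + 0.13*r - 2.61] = 7.76*r + 0.13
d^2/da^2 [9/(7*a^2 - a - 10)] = 18*(49*a^2 - 7*a - (14*a - 1)^2 - 70)/(-7*a^2 + a + 10)^3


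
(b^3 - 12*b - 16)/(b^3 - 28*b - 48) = (-b^3 + 12*b + 16)/(-b^3 + 28*b + 48)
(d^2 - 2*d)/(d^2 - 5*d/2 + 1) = 2*d/(2*d - 1)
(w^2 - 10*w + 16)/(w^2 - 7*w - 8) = (w - 2)/(w + 1)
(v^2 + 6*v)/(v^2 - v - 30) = v*(v + 6)/(v^2 - v - 30)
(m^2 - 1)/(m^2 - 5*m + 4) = (m + 1)/(m - 4)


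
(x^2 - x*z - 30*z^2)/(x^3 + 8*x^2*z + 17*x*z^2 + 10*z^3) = (x - 6*z)/(x^2 + 3*x*z + 2*z^2)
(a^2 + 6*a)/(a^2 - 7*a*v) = (a + 6)/(a - 7*v)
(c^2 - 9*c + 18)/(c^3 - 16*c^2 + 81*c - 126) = 1/(c - 7)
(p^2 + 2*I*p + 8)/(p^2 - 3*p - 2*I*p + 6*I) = (p + 4*I)/(p - 3)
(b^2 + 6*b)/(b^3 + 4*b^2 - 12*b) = 1/(b - 2)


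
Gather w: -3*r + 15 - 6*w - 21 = -3*r - 6*w - 6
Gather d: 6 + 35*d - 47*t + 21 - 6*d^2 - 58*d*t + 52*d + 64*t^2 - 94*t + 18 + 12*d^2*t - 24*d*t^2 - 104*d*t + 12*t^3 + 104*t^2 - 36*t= d^2*(12*t - 6) + d*(-24*t^2 - 162*t + 87) + 12*t^3 + 168*t^2 - 177*t + 45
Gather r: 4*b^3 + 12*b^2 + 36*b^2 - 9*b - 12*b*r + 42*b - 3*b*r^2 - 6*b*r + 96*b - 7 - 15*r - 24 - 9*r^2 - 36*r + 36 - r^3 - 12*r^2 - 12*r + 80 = 4*b^3 + 48*b^2 + 129*b - r^3 + r^2*(-3*b - 21) + r*(-18*b - 63) + 85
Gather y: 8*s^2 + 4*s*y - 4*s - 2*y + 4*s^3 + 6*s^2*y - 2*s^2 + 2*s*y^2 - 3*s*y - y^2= 4*s^3 + 6*s^2 - 4*s + y^2*(2*s - 1) + y*(6*s^2 + s - 2)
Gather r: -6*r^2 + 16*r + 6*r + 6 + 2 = -6*r^2 + 22*r + 8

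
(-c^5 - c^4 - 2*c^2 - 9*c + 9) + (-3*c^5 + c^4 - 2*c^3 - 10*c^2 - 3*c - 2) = -4*c^5 - 2*c^3 - 12*c^2 - 12*c + 7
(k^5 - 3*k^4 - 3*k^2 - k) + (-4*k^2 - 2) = k^5 - 3*k^4 - 7*k^2 - k - 2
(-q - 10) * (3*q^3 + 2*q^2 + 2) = -3*q^4 - 32*q^3 - 20*q^2 - 2*q - 20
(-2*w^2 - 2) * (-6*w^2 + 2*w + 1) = 12*w^4 - 4*w^3 + 10*w^2 - 4*w - 2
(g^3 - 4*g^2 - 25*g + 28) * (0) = 0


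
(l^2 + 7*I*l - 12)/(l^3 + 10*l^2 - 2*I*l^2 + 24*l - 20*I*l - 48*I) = (l^2 + 7*I*l - 12)/(l^3 + l^2*(10 - 2*I) + l*(24 - 20*I) - 48*I)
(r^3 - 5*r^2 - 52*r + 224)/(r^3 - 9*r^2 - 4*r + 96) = (r + 7)/(r + 3)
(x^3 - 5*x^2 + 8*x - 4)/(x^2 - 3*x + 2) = x - 2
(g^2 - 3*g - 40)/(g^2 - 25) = (g - 8)/(g - 5)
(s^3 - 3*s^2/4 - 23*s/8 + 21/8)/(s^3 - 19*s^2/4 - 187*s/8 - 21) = (2*s^2 - 5*s + 3)/(2*s^2 - 13*s - 24)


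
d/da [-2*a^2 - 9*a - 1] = -4*a - 9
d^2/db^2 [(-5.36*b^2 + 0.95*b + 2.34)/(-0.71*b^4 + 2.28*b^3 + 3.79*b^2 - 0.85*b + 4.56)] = (16.211856*b^8 - 57.807348*b^7 + 85.5871760000001*b^6 + 60.52989*b^5 + 400.36569*b^4 - 1167.30507*b^3 - 702.652716*b^2 + 289.710612*b + 293.043324)/(0.357911*b^12 - 3.448044*b^11 + 5.340975*b^10 + 26.244615*b^9 - 43.662243*b^8 - 54.427746*b^7 - 6.32198199999998*b^6 - 221.248437*b^5 - 107.401665*b^4 - 53.473859*b^3 - 246.307032*b^2 + 53.02368*b - 94.818816)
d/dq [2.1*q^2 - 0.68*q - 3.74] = 4.2*q - 0.68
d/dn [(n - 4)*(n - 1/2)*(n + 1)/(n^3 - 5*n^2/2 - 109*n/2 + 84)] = 2*(2*n^4 - 208*n^3 + 861*n^2 - 1156*n - 202)/(4*n^6 - 20*n^5 - 411*n^4 + 1762*n^3 + 10201*n^2 - 36624*n + 28224)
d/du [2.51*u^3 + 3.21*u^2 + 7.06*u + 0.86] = 7.53*u^2 + 6.42*u + 7.06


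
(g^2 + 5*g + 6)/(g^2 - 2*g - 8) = (g + 3)/(g - 4)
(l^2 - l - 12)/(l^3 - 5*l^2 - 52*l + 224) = (l + 3)/(l^2 - l - 56)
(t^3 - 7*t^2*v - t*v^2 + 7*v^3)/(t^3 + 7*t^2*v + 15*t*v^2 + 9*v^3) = (t^2 - 8*t*v + 7*v^2)/(t^2 + 6*t*v + 9*v^2)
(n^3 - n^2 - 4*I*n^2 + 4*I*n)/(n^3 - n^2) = (n - 4*I)/n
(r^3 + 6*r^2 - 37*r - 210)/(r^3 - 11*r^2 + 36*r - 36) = (r^2 + 12*r + 35)/(r^2 - 5*r + 6)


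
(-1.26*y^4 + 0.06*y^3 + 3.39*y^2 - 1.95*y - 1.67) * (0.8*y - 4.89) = -1.008*y^5 + 6.2094*y^4 + 2.4186*y^3 - 18.1371*y^2 + 8.1995*y + 8.1663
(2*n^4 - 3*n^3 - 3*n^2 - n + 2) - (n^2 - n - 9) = 2*n^4 - 3*n^3 - 4*n^2 + 11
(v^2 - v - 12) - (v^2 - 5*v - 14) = 4*v + 2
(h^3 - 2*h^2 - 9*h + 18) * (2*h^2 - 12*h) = 2*h^5 - 16*h^4 + 6*h^3 + 144*h^2 - 216*h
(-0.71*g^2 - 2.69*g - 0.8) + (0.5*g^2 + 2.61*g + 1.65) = -0.21*g^2 - 0.0800000000000001*g + 0.85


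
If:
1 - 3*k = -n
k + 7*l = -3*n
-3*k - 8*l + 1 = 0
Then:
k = 17/59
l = 1/59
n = -8/59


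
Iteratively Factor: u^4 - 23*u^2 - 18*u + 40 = (u + 2)*(u^3 - 2*u^2 - 19*u + 20) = (u + 2)*(u + 4)*(u^2 - 6*u + 5) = (u - 1)*(u + 2)*(u + 4)*(u - 5)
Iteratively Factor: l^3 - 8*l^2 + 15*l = (l - 5)*(l^2 - 3*l) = l*(l - 5)*(l - 3)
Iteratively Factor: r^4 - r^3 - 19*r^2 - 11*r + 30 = (r - 5)*(r^3 + 4*r^2 + r - 6) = (r - 5)*(r + 3)*(r^2 + r - 2) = (r - 5)*(r - 1)*(r + 3)*(r + 2)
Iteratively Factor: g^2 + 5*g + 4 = (g + 1)*(g + 4)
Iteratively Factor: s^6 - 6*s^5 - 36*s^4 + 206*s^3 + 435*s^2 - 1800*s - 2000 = (s + 1)*(s^5 - 7*s^4 - 29*s^3 + 235*s^2 + 200*s - 2000) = (s - 5)*(s + 1)*(s^4 - 2*s^3 - 39*s^2 + 40*s + 400) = (s - 5)^2*(s + 1)*(s^3 + 3*s^2 - 24*s - 80) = (s - 5)^3*(s + 1)*(s^2 + 8*s + 16) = (s - 5)^3*(s + 1)*(s + 4)*(s + 4)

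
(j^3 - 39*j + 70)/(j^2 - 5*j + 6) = (j^2 + 2*j - 35)/(j - 3)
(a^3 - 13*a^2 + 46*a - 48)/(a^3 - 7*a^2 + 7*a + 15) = (a^2 - 10*a + 16)/(a^2 - 4*a - 5)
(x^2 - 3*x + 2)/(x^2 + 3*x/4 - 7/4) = 4*(x - 2)/(4*x + 7)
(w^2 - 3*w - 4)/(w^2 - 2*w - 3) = (w - 4)/(w - 3)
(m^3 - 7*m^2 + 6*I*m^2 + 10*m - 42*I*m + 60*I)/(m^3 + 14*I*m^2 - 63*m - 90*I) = (m^2 - 7*m + 10)/(m^2 + 8*I*m - 15)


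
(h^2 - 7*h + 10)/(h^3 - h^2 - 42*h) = (-h^2 + 7*h - 10)/(h*(-h^2 + h + 42))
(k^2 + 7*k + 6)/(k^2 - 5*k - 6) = (k + 6)/(k - 6)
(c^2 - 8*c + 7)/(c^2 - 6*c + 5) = (c - 7)/(c - 5)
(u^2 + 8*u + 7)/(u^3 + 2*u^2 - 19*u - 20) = (u + 7)/(u^2 + u - 20)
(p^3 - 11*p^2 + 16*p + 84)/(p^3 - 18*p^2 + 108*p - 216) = (p^2 - 5*p - 14)/(p^2 - 12*p + 36)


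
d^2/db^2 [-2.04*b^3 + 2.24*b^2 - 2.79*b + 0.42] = 4.48 - 12.24*b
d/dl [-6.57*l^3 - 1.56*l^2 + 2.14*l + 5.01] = -19.71*l^2 - 3.12*l + 2.14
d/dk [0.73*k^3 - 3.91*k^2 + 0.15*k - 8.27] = 2.19*k^2 - 7.82*k + 0.15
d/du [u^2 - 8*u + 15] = 2*u - 8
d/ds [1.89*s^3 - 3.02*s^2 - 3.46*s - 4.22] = 5.67*s^2 - 6.04*s - 3.46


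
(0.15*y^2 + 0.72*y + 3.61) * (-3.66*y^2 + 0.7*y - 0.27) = -0.549*y^4 - 2.5302*y^3 - 12.7491*y^2 + 2.3326*y - 0.9747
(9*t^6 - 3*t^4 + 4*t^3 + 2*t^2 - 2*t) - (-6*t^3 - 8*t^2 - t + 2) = 9*t^6 - 3*t^4 + 10*t^3 + 10*t^2 - t - 2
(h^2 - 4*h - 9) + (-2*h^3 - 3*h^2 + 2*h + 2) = -2*h^3 - 2*h^2 - 2*h - 7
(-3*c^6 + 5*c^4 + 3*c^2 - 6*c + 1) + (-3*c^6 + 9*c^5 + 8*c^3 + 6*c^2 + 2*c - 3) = -6*c^6 + 9*c^5 + 5*c^4 + 8*c^3 + 9*c^2 - 4*c - 2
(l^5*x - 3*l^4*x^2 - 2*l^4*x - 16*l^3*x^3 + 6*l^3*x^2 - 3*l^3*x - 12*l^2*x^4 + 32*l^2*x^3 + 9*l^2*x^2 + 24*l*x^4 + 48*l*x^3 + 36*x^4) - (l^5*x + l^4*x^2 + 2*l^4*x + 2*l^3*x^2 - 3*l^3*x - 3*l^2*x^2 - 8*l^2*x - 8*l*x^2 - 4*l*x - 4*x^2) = -4*l^4*x^2 - 4*l^4*x - 16*l^3*x^3 + 4*l^3*x^2 - 12*l^2*x^4 + 32*l^2*x^3 + 12*l^2*x^2 + 8*l^2*x + 24*l*x^4 + 48*l*x^3 + 8*l*x^2 + 4*l*x + 36*x^4 + 4*x^2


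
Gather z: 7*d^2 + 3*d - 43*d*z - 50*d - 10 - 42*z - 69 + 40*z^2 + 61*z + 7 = 7*d^2 - 47*d + 40*z^2 + z*(19 - 43*d) - 72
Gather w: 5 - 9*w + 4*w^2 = 4*w^2 - 9*w + 5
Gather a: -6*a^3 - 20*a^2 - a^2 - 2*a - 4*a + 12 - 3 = -6*a^3 - 21*a^2 - 6*a + 9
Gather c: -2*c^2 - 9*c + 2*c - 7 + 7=-2*c^2 - 7*c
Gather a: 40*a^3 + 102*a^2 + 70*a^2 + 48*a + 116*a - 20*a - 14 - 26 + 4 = 40*a^3 + 172*a^2 + 144*a - 36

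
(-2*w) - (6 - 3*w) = w - 6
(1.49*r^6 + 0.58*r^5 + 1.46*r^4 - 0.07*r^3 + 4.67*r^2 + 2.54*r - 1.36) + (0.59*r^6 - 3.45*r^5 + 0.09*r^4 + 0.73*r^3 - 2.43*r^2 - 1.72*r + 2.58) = 2.08*r^6 - 2.87*r^5 + 1.55*r^4 + 0.66*r^3 + 2.24*r^2 + 0.82*r + 1.22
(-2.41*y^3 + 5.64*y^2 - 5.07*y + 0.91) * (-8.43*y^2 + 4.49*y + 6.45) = 20.3163*y^5 - 58.3661*y^4 + 52.5192*y^3 + 5.9424*y^2 - 28.6156*y + 5.8695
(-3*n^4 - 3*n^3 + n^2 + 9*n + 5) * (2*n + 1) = -6*n^5 - 9*n^4 - n^3 + 19*n^2 + 19*n + 5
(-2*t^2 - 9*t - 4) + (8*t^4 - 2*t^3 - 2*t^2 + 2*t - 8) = 8*t^4 - 2*t^3 - 4*t^2 - 7*t - 12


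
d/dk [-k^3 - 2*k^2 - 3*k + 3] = -3*k^2 - 4*k - 3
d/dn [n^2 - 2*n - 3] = 2*n - 2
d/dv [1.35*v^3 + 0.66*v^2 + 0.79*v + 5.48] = 4.05*v^2 + 1.32*v + 0.79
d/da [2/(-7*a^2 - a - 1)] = 2*(14*a + 1)/(7*a^2 + a + 1)^2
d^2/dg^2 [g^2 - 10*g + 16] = 2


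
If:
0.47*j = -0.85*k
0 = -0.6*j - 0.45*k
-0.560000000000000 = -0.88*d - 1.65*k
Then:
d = 0.64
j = 0.00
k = 0.00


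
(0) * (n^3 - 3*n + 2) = 0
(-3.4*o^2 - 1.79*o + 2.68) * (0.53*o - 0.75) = -1.802*o^3 + 1.6013*o^2 + 2.7629*o - 2.01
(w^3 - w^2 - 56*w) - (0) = w^3 - w^2 - 56*w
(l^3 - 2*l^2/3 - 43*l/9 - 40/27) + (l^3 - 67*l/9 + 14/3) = 2*l^3 - 2*l^2/3 - 110*l/9 + 86/27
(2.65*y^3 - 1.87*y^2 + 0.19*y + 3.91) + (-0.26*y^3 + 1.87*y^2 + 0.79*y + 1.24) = 2.39*y^3 + 0.98*y + 5.15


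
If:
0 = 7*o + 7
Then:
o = -1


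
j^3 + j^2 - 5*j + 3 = (j - 1)^2*(j + 3)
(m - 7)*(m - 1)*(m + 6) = m^3 - 2*m^2 - 41*m + 42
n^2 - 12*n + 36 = (n - 6)^2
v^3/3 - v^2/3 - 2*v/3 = v*(v/3 + 1/3)*(v - 2)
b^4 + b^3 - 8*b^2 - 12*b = b*(b - 3)*(b + 2)^2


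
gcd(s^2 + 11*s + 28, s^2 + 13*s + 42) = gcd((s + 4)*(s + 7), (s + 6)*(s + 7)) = s + 7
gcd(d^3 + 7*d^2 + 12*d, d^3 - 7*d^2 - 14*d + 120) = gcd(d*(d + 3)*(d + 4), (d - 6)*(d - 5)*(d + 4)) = d + 4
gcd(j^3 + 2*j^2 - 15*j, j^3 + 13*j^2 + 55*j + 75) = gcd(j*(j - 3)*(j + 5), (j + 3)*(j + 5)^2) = j + 5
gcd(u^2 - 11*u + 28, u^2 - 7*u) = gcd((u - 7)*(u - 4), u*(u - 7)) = u - 7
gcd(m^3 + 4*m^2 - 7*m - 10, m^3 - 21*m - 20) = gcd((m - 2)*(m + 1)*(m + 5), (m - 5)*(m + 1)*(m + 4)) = m + 1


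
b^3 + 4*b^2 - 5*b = b*(b - 1)*(b + 5)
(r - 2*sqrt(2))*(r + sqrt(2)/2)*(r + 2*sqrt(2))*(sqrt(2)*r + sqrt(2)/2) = sqrt(2)*r^4 + sqrt(2)*r^3/2 + r^3 - 8*sqrt(2)*r^2 + r^2/2 - 8*r - 4*sqrt(2)*r - 4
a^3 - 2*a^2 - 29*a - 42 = (a - 7)*(a + 2)*(a + 3)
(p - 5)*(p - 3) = p^2 - 8*p + 15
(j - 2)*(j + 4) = j^2 + 2*j - 8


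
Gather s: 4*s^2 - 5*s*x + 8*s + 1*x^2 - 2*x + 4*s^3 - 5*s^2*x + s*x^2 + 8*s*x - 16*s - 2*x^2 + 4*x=4*s^3 + s^2*(4 - 5*x) + s*(x^2 + 3*x - 8) - x^2 + 2*x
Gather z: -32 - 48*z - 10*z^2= -10*z^2 - 48*z - 32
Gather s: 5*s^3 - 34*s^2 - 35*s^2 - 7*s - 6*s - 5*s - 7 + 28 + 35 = 5*s^3 - 69*s^2 - 18*s + 56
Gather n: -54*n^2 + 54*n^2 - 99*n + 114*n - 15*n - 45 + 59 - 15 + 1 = 0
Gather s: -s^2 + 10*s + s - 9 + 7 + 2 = -s^2 + 11*s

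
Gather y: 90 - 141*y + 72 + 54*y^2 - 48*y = 54*y^2 - 189*y + 162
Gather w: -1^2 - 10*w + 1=-10*w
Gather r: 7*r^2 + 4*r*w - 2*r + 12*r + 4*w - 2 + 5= 7*r^2 + r*(4*w + 10) + 4*w + 3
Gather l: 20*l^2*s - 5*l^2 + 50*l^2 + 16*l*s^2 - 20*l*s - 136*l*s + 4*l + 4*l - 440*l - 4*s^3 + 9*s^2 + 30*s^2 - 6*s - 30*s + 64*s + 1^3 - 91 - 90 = l^2*(20*s + 45) + l*(16*s^2 - 156*s - 432) - 4*s^3 + 39*s^2 + 28*s - 180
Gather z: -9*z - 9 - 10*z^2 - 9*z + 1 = -10*z^2 - 18*z - 8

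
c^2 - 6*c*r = c*(c - 6*r)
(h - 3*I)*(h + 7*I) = h^2 + 4*I*h + 21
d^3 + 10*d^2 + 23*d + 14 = (d + 1)*(d + 2)*(d + 7)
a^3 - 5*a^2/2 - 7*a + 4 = (a - 4)*(a - 1/2)*(a + 2)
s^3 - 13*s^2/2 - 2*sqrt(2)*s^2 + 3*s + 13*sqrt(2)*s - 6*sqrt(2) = (s - 6)*(s - 1/2)*(s - 2*sqrt(2))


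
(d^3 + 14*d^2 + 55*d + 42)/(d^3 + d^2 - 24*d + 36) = (d^2 + 8*d + 7)/(d^2 - 5*d + 6)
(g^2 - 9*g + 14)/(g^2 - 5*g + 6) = (g - 7)/(g - 3)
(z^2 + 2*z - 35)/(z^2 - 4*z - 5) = (z + 7)/(z + 1)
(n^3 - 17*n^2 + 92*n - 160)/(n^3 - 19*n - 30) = (n^2 - 12*n + 32)/(n^2 + 5*n + 6)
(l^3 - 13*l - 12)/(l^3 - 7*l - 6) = (l^2 - l - 12)/(l^2 - l - 6)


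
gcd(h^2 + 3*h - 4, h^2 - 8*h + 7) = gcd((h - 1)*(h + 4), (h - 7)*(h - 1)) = h - 1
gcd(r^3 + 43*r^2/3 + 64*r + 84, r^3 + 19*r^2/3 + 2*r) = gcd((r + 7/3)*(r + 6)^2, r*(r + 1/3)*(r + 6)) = r + 6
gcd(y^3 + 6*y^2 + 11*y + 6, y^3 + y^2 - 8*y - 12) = y + 2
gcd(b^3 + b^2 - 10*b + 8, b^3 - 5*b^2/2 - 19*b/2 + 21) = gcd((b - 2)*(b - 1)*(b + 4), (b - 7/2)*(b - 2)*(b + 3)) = b - 2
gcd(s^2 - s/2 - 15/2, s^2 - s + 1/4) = 1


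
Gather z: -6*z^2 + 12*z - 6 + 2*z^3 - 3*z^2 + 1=2*z^3 - 9*z^2 + 12*z - 5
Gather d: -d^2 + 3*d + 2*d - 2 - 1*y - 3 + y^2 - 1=-d^2 + 5*d + y^2 - y - 6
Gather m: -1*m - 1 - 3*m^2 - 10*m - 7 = -3*m^2 - 11*m - 8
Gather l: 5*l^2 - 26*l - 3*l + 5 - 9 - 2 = 5*l^2 - 29*l - 6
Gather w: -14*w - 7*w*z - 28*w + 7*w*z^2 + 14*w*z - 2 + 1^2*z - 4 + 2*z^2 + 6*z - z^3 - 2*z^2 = w*(7*z^2 + 7*z - 42) - z^3 + 7*z - 6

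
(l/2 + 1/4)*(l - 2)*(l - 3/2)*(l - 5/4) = l^4/2 - 17*l^3/8 + 5*l^2/2 - l/32 - 15/16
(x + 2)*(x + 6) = x^2 + 8*x + 12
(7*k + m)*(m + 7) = 7*k*m + 49*k + m^2 + 7*m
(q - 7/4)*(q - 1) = q^2 - 11*q/4 + 7/4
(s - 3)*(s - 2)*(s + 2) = s^3 - 3*s^2 - 4*s + 12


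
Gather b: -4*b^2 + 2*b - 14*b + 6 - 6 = -4*b^2 - 12*b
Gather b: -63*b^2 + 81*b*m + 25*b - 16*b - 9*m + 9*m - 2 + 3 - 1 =-63*b^2 + b*(81*m + 9)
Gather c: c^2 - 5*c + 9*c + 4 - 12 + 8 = c^2 + 4*c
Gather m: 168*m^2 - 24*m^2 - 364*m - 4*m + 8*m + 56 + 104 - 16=144*m^2 - 360*m + 144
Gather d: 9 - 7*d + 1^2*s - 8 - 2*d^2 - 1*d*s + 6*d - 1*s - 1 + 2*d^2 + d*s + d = 0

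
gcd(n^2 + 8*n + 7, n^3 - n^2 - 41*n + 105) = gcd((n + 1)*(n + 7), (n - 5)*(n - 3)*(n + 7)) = n + 7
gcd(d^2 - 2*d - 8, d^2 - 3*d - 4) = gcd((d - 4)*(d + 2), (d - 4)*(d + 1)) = d - 4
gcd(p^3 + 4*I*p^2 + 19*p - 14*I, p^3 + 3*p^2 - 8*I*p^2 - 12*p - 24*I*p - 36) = p - 2*I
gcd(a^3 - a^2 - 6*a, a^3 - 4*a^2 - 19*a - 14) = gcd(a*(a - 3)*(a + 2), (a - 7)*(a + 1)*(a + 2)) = a + 2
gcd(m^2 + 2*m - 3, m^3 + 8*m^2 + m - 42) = m + 3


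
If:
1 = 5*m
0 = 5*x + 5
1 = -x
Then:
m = 1/5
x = -1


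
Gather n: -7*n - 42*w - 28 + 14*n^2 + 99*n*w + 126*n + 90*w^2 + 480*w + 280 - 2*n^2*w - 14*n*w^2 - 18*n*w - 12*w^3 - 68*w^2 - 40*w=n^2*(14 - 2*w) + n*(-14*w^2 + 81*w + 119) - 12*w^3 + 22*w^2 + 398*w + 252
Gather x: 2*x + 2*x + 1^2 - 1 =4*x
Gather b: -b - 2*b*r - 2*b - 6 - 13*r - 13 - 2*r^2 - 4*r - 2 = b*(-2*r - 3) - 2*r^2 - 17*r - 21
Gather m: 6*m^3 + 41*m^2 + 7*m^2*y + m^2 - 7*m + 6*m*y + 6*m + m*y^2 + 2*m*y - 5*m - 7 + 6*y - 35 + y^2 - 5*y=6*m^3 + m^2*(7*y + 42) + m*(y^2 + 8*y - 6) + y^2 + y - 42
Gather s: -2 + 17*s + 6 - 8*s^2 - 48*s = -8*s^2 - 31*s + 4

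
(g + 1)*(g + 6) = g^2 + 7*g + 6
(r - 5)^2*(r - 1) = r^3 - 11*r^2 + 35*r - 25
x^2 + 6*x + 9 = (x + 3)^2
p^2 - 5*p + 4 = (p - 4)*(p - 1)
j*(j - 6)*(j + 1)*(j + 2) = j^4 - 3*j^3 - 16*j^2 - 12*j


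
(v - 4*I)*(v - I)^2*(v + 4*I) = v^4 - 2*I*v^3 + 15*v^2 - 32*I*v - 16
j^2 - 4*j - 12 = (j - 6)*(j + 2)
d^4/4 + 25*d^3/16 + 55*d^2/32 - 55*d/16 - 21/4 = (d/4 + 1)*(d - 3/2)*(d + 7/4)*(d + 2)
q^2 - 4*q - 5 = (q - 5)*(q + 1)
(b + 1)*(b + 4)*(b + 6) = b^3 + 11*b^2 + 34*b + 24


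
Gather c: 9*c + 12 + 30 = 9*c + 42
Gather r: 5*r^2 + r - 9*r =5*r^2 - 8*r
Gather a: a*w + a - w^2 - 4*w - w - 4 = a*(w + 1) - w^2 - 5*w - 4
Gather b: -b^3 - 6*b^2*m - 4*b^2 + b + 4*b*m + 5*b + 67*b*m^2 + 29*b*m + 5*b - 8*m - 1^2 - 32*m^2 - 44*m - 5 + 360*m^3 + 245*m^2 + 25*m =-b^3 + b^2*(-6*m - 4) + b*(67*m^2 + 33*m + 11) + 360*m^3 + 213*m^2 - 27*m - 6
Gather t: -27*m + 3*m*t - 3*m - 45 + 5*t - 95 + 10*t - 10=-30*m + t*(3*m + 15) - 150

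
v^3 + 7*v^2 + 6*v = v*(v + 1)*(v + 6)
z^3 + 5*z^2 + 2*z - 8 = (z - 1)*(z + 2)*(z + 4)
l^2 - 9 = (l - 3)*(l + 3)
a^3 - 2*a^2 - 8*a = a*(a - 4)*(a + 2)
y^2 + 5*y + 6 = (y + 2)*(y + 3)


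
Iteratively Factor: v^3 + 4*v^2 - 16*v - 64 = (v + 4)*(v^2 - 16) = (v + 4)^2*(v - 4)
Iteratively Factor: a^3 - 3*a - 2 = (a - 2)*(a^2 + 2*a + 1) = (a - 2)*(a + 1)*(a + 1)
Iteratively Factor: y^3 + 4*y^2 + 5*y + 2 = (y + 1)*(y^2 + 3*y + 2) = (y + 1)^2*(y + 2)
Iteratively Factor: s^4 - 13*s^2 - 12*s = (s + 3)*(s^3 - 3*s^2 - 4*s) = s*(s + 3)*(s^2 - 3*s - 4) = s*(s - 4)*(s + 3)*(s + 1)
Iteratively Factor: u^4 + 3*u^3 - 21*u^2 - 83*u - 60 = (u + 1)*(u^3 + 2*u^2 - 23*u - 60) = (u + 1)*(u + 4)*(u^2 - 2*u - 15) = (u + 1)*(u + 3)*(u + 4)*(u - 5)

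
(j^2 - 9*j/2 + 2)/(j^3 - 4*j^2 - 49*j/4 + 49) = 2*(2*j - 1)/(4*j^2 - 49)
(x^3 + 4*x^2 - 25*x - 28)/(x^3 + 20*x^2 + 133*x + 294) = (x^2 - 3*x - 4)/(x^2 + 13*x + 42)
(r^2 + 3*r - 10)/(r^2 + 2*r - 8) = (r + 5)/(r + 4)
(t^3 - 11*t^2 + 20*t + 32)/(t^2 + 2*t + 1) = (t^2 - 12*t + 32)/(t + 1)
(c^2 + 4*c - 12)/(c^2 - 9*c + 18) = (c^2 + 4*c - 12)/(c^2 - 9*c + 18)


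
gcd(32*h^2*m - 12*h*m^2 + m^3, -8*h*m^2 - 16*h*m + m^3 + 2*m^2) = 8*h*m - m^2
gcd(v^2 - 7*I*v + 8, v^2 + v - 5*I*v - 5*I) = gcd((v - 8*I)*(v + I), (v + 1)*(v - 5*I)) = 1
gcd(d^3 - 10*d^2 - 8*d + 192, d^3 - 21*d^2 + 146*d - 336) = d^2 - 14*d + 48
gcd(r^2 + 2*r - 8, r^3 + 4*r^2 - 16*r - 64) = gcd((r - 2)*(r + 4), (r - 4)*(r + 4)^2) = r + 4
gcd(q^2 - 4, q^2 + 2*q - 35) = 1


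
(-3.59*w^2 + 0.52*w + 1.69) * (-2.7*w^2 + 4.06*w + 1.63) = 9.693*w^4 - 15.9794*w^3 - 8.3035*w^2 + 7.709*w + 2.7547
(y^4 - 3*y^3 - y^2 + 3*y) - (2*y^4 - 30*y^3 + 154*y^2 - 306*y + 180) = -y^4 + 27*y^3 - 155*y^2 + 309*y - 180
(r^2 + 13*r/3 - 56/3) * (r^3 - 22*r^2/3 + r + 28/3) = r^5 - 3*r^4 - 445*r^3/9 + 1355*r^2/9 + 196*r/9 - 1568/9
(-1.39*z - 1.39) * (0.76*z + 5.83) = -1.0564*z^2 - 9.1601*z - 8.1037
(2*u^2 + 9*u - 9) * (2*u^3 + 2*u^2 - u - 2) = 4*u^5 + 22*u^4 - 2*u^3 - 31*u^2 - 9*u + 18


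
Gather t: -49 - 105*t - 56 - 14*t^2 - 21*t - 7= -14*t^2 - 126*t - 112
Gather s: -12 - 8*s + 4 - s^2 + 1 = -s^2 - 8*s - 7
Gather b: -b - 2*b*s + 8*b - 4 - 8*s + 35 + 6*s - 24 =b*(7 - 2*s) - 2*s + 7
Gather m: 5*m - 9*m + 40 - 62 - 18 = -4*m - 40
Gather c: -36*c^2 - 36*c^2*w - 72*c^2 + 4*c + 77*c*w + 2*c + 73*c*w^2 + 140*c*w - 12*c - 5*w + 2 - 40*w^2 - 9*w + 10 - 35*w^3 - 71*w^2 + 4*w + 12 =c^2*(-36*w - 108) + c*(73*w^2 + 217*w - 6) - 35*w^3 - 111*w^2 - 10*w + 24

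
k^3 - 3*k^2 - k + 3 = (k - 3)*(k - 1)*(k + 1)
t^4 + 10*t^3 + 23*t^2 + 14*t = t*(t + 1)*(t + 2)*(t + 7)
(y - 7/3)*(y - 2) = y^2 - 13*y/3 + 14/3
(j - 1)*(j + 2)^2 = j^3 + 3*j^2 - 4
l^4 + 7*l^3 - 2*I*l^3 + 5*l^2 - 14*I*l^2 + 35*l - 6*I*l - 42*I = (l + 7)*(l - 3*I)*(l - I)*(l + 2*I)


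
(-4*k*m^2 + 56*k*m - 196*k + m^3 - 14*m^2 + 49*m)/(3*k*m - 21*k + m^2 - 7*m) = (-4*k*m + 28*k + m^2 - 7*m)/(3*k + m)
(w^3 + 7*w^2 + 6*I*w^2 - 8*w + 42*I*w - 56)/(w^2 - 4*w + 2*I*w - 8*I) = (w^2 + w*(7 + 4*I) + 28*I)/(w - 4)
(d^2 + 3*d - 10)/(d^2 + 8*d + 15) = (d - 2)/(d + 3)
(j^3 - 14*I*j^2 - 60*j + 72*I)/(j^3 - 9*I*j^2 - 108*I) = (j - 2*I)/(j + 3*I)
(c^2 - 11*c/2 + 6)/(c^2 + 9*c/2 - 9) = (c - 4)/(c + 6)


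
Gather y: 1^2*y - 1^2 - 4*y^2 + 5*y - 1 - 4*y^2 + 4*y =-8*y^2 + 10*y - 2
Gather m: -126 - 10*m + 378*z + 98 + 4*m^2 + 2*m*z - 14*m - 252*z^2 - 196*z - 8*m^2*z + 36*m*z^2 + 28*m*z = m^2*(4 - 8*z) + m*(36*z^2 + 30*z - 24) - 252*z^2 + 182*z - 28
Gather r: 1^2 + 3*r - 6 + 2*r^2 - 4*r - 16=2*r^2 - r - 21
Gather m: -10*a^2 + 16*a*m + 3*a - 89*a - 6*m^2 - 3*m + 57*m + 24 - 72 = -10*a^2 - 86*a - 6*m^2 + m*(16*a + 54) - 48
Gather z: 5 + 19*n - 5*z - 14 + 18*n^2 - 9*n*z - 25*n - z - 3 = 18*n^2 - 6*n + z*(-9*n - 6) - 12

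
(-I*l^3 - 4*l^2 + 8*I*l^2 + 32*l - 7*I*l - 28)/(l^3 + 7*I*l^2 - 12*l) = (-I*l^3 + l^2*(-4 + 8*I) + l*(32 - 7*I) - 28)/(l*(l^2 + 7*I*l - 12))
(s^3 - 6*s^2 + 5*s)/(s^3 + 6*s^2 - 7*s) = (s - 5)/(s + 7)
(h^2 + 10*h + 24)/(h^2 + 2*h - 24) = (h + 4)/(h - 4)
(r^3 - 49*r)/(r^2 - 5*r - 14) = r*(r + 7)/(r + 2)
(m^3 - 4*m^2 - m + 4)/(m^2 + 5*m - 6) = (m^2 - 3*m - 4)/(m + 6)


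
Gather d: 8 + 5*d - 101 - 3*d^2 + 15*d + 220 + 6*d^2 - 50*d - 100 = 3*d^2 - 30*d + 27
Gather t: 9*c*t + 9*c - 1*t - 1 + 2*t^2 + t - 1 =9*c*t + 9*c + 2*t^2 - 2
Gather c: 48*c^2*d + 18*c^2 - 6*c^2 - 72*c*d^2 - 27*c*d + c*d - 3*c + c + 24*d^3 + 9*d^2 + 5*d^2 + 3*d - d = c^2*(48*d + 12) + c*(-72*d^2 - 26*d - 2) + 24*d^3 + 14*d^2 + 2*d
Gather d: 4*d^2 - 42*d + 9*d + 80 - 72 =4*d^2 - 33*d + 8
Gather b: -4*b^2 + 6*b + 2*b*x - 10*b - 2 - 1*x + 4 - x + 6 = -4*b^2 + b*(2*x - 4) - 2*x + 8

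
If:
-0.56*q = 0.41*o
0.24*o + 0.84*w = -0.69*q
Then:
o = 3.16767676767677*w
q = -2.31919191919192*w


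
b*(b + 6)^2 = b^3 + 12*b^2 + 36*b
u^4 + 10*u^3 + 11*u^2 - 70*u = u*(u - 2)*(u + 5)*(u + 7)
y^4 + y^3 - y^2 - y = y*(y - 1)*(y + 1)^2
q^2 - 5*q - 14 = (q - 7)*(q + 2)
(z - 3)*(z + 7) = z^2 + 4*z - 21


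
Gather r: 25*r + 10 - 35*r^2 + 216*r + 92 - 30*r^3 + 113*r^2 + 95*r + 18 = -30*r^3 + 78*r^2 + 336*r + 120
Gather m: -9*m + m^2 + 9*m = m^2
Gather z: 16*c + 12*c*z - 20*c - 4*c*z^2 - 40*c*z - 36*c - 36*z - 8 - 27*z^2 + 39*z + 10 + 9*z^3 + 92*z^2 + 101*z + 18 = -40*c + 9*z^3 + z^2*(65 - 4*c) + z*(104 - 28*c) + 20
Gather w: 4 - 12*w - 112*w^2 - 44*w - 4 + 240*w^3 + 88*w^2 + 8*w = 240*w^3 - 24*w^2 - 48*w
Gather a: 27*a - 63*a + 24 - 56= -36*a - 32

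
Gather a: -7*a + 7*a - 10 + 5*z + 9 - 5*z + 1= 0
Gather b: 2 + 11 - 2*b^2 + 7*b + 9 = -2*b^2 + 7*b + 22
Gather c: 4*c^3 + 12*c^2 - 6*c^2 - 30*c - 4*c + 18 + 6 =4*c^3 + 6*c^2 - 34*c + 24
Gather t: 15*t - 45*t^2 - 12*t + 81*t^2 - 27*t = 36*t^2 - 24*t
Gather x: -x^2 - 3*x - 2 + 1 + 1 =-x^2 - 3*x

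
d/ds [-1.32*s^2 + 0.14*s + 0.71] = 0.14 - 2.64*s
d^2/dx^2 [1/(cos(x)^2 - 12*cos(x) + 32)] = (-4*sin(x)^4 + 18*sin(x)^2 - 429*cos(x) + 9*cos(3*x) + 210)/((cos(x) - 8)^3*(cos(x) - 4)^3)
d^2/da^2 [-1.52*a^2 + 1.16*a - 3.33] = -3.04000000000000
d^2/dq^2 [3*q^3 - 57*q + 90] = 18*q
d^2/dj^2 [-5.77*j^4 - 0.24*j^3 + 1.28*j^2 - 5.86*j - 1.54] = -69.24*j^2 - 1.44*j + 2.56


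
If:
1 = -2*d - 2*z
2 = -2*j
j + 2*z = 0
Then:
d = -1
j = -1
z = 1/2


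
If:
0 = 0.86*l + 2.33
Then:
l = -2.71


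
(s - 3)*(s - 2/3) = s^2 - 11*s/3 + 2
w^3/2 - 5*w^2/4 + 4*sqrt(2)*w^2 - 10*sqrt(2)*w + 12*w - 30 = (w/2 + sqrt(2))*(w - 5/2)*(w + 6*sqrt(2))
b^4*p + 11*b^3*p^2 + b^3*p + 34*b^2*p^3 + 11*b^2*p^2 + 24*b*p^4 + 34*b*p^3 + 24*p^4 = (b + p)*(b + 4*p)*(b + 6*p)*(b*p + p)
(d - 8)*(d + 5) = d^2 - 3*d - 40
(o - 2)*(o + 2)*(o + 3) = o^3 + 3*o^2 - 4*o - 12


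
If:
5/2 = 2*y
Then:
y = 5/4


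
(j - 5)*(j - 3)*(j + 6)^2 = j^4 + 4*j^3 - 45*j^2 - 108*j + 540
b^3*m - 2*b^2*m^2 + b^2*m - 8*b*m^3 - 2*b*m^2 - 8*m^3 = (b - 4*m)*(b + 2*m)*(b*m + m)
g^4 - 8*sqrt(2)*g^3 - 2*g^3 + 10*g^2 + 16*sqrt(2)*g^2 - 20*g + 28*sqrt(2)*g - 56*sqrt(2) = (g - 2)*(g - 7*sqrt(2))*(g - 2*sqrt(2))*(g + sqrt(2))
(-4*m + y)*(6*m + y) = -24*m^2 + 2*m*y + y^2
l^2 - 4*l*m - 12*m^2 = (l - 6*m)*(l + 2*m)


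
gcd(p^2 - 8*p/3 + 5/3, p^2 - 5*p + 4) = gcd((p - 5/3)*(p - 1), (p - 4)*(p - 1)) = p - 1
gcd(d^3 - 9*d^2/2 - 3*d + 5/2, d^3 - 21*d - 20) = d^2 - 4*d - 5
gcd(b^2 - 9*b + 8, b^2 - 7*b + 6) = b - 1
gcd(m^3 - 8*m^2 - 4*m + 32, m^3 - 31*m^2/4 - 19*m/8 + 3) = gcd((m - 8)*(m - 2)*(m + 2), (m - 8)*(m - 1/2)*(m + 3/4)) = m - 8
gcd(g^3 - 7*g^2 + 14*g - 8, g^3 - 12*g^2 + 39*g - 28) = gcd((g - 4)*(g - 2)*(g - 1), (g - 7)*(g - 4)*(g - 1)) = g^2 - 5*g + 4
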